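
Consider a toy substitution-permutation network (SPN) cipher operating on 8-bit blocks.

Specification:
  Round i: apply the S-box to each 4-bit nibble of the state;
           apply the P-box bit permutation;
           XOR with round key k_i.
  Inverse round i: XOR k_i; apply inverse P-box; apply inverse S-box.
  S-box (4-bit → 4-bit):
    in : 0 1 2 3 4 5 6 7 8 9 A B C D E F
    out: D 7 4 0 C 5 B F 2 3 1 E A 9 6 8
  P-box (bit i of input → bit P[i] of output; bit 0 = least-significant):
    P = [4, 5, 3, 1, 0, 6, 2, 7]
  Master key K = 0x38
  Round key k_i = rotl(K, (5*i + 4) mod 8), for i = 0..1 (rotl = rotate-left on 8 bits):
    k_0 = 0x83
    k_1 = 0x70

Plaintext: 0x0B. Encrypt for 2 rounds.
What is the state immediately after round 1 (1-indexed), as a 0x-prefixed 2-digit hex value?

0x2C

s_0 = plaintext = 0x0B
s_1 = Round(s_0, k_0) = 0x2C
s_2 = Round(s_1, k_1) = 0x56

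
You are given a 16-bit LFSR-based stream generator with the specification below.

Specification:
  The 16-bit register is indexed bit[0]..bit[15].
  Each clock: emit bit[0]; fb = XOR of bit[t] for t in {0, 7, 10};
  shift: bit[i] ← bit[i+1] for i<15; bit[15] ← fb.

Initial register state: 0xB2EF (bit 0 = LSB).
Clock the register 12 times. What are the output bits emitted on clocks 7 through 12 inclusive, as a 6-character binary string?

reg_0 = 0xB2EF
clock 1: out=1, reg = 0x5977
clock 2: out=1, reg = 0xACBB
clock 3: out=1, reg = 0xD65D
clock 4: out=1, reg = 0x6B2E
clock 5: out=0, reg = 0x3597
clock 6: out=1, reg = 0x9ACB
clock 7: out=1, reg = 0x4D65
clock 8: out=1, reg = 0x26B2
clock 9: out=0, reg = 0x1359
clock 10: out=1, reg = 0x89AC
clock 11: out=0, reg = 0xC4D6
clock 12: out=0, reg = 0x626B

110100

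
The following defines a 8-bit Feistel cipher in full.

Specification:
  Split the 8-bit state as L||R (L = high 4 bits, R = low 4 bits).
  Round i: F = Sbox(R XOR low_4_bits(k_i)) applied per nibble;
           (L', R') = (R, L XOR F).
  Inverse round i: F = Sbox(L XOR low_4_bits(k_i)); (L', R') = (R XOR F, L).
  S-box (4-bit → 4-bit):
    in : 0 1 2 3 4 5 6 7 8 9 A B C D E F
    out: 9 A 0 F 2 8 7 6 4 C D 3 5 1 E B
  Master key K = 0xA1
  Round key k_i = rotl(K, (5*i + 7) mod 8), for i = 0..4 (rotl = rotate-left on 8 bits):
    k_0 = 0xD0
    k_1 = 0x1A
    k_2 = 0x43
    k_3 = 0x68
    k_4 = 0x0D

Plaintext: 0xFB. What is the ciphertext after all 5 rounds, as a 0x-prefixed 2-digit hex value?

0x7A

s_0 = plaintext = 0xFB
s_1 = Round(s_0, k_0) = 0xBC
s_2 = Round(s_1, k_1) = 0xCC
s_3 = Round(s_2, k_2) = 0xC7
s_4 = Round(s_3, k_3) = 0x77
s_5 = Round(s_4, k_4) = 0x7A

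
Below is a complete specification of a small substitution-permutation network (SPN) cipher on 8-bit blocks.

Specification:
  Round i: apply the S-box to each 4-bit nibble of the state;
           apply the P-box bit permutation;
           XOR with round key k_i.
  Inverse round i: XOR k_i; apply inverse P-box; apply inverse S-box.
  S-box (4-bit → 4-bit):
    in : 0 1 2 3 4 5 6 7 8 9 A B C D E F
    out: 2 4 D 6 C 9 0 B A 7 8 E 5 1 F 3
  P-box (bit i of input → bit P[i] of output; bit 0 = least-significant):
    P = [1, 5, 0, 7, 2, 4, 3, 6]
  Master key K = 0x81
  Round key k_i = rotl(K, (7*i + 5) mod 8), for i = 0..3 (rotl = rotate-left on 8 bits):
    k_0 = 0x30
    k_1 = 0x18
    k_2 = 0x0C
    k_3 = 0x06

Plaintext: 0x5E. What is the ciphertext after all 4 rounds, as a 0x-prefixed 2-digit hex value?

s_0 = plaintext = 0x5E
s_1 = Round(s_0, k_0) = 0xD7
s_2 = Round(s_1, k_1) = 0xBE
s_3 = Round(s_2, k_2) = 0xF7
s_4 = Round(s_3, k_3) = 0xB0

0xB0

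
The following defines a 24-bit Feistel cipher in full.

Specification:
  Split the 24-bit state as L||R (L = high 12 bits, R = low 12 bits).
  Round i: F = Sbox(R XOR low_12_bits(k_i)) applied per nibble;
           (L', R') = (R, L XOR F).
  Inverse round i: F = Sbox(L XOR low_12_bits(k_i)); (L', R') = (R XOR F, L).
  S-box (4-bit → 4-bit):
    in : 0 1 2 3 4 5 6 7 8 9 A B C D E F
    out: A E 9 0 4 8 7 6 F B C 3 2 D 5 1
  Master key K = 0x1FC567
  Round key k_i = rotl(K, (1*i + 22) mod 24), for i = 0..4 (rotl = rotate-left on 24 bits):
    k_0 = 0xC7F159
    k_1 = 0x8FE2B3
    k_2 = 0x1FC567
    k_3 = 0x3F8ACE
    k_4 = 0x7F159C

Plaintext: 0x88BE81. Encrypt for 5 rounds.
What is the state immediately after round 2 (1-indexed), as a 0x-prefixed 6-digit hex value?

0x954DD7

s_0 = plaintext = 0x88BE81
s_1 = Round(s_0, k_0) = 0xE81954
s_2 = Round(s_1, k_1) = 0x954DD7
s_3 = Round(s_2, k_2) = 0xDD766E
s_4 = Round(s_3, k_3) = 0x66EF1D
s_5 = Round(s_4, k_4) = 0xF1DA90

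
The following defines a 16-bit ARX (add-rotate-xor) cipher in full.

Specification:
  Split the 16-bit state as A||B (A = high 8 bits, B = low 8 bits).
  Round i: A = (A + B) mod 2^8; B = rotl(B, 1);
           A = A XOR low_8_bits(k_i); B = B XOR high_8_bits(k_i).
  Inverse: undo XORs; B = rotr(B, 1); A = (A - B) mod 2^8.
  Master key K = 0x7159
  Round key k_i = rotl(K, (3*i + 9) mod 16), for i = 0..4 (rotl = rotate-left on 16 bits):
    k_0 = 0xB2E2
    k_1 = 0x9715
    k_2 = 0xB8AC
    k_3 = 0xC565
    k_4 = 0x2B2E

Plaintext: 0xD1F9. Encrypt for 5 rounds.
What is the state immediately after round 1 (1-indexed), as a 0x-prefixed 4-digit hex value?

s_0 = plaintext = 0xD1F9
s_1 = Round(s_0, k_0) = 0x2841
s_2 = Round(s_1, k_1) = 0x7C15
s_3 = Round(s_2, k_2) = 0x3D92
s_4 = Round(s_3, k_3) = 0xAAE0
s_5 = Round(s_4, k_4) = 0xA4EA

0x2841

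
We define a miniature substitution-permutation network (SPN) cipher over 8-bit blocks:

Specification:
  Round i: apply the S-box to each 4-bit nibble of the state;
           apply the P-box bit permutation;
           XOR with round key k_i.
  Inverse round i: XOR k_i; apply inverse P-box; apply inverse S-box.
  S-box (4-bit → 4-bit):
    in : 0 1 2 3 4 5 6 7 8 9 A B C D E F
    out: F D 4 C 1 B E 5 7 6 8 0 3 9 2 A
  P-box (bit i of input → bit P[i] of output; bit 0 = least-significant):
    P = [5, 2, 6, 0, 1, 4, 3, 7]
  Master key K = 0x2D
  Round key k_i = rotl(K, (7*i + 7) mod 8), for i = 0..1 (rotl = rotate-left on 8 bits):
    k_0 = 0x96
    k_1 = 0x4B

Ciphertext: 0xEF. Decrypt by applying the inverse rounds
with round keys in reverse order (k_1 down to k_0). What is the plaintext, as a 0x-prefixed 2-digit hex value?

s_0 = ciphertext = 0xEF
s_1 = InvRound(s_0, k_1) = 0xAC
s_2 = InvRound(s_1, k_0) = 0x84

0x84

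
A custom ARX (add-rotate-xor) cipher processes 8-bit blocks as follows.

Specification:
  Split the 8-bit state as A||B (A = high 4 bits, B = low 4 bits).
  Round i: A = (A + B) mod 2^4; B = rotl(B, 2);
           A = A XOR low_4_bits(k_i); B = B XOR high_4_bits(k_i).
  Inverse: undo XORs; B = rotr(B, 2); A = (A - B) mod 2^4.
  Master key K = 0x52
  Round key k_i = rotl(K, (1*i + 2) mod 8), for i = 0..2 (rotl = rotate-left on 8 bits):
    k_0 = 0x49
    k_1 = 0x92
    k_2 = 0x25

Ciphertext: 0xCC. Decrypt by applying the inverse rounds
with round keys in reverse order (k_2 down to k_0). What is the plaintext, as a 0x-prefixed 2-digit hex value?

0xA3

s_0 = ciphertext = 0xCC
s_1 = InvRound(s_0, k_2) = 0xEB
s_2 = InvRound(s_1, k_1) = 0x48
s_3 = InvRound(s_2, k_0) = 0xA3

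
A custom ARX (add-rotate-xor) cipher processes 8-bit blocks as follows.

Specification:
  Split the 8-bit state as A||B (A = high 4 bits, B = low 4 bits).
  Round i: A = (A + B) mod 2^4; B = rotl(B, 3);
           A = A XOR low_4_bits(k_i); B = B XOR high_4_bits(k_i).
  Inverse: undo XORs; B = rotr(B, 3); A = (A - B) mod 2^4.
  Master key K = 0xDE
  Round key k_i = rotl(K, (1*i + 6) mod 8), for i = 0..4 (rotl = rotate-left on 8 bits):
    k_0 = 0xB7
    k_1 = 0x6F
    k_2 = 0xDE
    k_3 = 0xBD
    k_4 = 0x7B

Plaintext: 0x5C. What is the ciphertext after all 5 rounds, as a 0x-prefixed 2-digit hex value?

0xEC

s_0 = plaintext = 0x5C
s_1 = Round(s_0, k_0) = 0x6D
s_2 = Round(s_1, k_1) = 0xC8
s_3 = Round(s_2, k_2) = 0xA9
s_4 = Round(s_3, k_3) = 0xE7
s_5 = Round(s_4, k_4) = 0xEC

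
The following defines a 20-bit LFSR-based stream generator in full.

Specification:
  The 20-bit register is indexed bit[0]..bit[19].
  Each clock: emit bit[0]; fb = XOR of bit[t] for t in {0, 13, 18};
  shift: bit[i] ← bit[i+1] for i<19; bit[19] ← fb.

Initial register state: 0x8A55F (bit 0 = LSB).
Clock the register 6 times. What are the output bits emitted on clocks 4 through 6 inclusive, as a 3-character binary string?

110

reg_0 = 0x8A55F
clock 1: out=1, reg = 0x452AF
clock 2: out=1, reg = 0x22957
clock 3: out=1, reg = 0x114AB
clock 4: out=1, reg = 0x88A55
clock 5: out=1, reg = 0xC452A
clock 6: out=0, reg = 0xE2295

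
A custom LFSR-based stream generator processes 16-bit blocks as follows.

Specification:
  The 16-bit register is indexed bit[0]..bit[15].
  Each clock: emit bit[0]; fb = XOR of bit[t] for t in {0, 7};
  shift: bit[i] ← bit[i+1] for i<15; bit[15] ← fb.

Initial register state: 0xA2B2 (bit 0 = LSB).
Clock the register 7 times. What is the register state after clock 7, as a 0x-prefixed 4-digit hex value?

reg_0 = 0xA2B2
clock 1: out=0, reg = 0xD159
clock 2: out=1, reg = 0xE8AC
clock 3: out=0, reg = 0xF456
clock 4: out=0, reg = 0x7A2B
clock 5: out=1, reg = 0xBD15
clock 6: out=1, reg = 0xDE8A
clock 7: out=0, reg = 0xEF45

0xEF45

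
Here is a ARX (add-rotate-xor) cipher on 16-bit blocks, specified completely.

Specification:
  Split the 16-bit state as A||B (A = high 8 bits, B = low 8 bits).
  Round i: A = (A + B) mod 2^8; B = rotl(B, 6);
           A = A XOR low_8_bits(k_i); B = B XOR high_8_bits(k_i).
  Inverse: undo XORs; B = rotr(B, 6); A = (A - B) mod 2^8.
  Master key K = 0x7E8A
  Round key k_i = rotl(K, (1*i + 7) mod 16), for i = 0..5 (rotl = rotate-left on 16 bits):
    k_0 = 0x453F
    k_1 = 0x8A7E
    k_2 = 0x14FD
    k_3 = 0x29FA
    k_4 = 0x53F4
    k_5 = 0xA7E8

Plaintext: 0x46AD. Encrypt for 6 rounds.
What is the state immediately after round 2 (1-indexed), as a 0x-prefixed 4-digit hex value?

0x8401

s_0 = plaintext = 0x46AD
s_1 = Round(s_0, k_0) = 0xCC2E
s_2 = Round(s_1, k_1) = 0x8401
s_3 = Round(s_2, k_2) = 0x7854
s_4 = Round(s_3, k_3) = 0x363C
s_5 = Round(s_4, k_4) = 0x865C
s_6 = Round(s_5, k_5) = 0x0AB0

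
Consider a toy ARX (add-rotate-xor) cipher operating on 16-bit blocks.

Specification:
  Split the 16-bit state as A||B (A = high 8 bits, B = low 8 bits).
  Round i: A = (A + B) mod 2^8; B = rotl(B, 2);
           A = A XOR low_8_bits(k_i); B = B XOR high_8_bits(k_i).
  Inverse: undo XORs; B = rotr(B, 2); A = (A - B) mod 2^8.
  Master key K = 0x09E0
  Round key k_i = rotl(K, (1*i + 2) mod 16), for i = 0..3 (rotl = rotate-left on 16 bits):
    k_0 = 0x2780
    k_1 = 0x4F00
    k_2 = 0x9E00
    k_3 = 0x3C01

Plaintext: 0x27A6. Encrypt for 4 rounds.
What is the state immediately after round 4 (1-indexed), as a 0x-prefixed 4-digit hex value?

s_0 = plaintext = 0x27A6
s_1 = Round(s_0, k_0) = 0x4DBD
s_2 = Round(s_1, k_1) = 0x0AB9
s_3 = Round(s_2, k_2) = 0xC378
s_4 = Round(s_3, k_3) = 0x3ADD

0x3ADD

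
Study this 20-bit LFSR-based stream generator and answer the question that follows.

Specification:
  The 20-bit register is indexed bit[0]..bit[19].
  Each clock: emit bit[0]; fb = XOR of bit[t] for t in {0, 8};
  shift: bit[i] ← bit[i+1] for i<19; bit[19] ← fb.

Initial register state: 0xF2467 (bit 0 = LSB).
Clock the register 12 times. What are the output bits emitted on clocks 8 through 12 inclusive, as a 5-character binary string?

reg_0 = 0xF2467
clock 1: out=1, reg = 0xF9233
clock 2: out=1, reg = 0xFC919
clock 3: out=1, reg = 0x7E48C
clock 4: out=0, reg = 0x3F246
clock 5: out=0, reg = 0x1F923
clock 6: out=1, reg = 0x0FC91
clock 7: out=1, reg = 0x87E48
clock 8: out=0, reg = 0x43F24
clock 9: out=0, reg = 0xA1F92
clock 10: out=0, reg = 0xD0FC9
clock 11: out=1, reg = 0x687E4
clock 12: out=0, reg = 0xB43F2

00010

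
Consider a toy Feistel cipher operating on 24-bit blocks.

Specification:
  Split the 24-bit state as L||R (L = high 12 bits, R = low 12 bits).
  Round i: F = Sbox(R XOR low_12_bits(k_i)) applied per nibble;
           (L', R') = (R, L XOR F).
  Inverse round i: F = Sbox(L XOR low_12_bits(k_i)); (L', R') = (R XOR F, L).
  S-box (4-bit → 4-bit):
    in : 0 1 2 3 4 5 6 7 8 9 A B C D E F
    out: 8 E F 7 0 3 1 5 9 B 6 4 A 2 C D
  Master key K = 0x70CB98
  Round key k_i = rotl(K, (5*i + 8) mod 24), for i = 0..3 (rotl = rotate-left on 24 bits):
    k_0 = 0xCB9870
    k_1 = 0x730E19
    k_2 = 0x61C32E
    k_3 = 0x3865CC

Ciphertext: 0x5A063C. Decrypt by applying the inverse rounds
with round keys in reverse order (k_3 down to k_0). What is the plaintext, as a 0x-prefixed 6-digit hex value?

s_0 = ciphertext = 0x5A063C
s_1 = InvRound(s_0, k_3) = 0xE265A0
s_2 = InvRound(s_1, k_2) = 0x729E26
s_3 = InvRound(s_2, k_1) = 0x55E729
s_4 = InvRound(s_3, k_0) = 0x5D555E

0x5D555E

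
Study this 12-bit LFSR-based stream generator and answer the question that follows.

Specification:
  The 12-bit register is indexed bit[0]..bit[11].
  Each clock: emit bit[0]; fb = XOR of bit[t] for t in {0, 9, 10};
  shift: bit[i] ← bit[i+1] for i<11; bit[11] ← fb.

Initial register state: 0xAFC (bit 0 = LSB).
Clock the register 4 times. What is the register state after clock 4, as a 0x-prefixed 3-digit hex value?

reg_0 = 0xAFC
clock 1: out=0, reg = 0xD7E
clock 2: out=0, reg = 0xEBF
clock 3: out=1, reg = 0xF5F
clock 4: out=1, reg = 0xFAF

0xFAF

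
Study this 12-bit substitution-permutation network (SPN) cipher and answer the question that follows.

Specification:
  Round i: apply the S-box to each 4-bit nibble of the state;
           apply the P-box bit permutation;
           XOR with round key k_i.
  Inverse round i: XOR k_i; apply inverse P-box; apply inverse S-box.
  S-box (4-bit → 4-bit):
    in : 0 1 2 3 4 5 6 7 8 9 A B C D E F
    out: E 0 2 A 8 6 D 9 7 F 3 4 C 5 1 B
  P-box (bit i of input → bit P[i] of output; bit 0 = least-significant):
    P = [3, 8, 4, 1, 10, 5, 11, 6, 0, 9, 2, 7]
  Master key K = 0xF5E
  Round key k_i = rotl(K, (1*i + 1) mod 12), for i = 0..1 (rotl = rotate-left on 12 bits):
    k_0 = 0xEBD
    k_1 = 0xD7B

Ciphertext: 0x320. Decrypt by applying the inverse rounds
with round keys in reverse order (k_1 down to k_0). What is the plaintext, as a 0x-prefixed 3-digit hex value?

s_0 = ciphertext = 0x320
s_1 = InvRound(s_0, k_1) = 0xA66
s_2 = InvRound(s_1, k_0) = 0x776

0x776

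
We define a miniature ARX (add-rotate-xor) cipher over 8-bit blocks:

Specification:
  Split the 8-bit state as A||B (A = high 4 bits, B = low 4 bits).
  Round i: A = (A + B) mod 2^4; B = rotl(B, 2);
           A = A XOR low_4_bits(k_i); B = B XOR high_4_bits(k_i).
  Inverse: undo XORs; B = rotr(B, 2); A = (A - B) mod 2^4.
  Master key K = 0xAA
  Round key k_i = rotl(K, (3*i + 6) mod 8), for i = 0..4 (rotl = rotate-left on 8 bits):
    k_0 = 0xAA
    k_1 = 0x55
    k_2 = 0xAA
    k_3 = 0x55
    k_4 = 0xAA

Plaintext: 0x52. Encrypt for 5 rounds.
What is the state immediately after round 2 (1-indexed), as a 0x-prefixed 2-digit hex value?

0xAD

s_0 = plaintext = 0x52
s_1 = Round(s_0, k_0) = 0xD2
s_2 = Round(s_1, k_1) = 0xAD
s_3 = Round(s_2, k_2) = 0xDD
s_4 = Round(s_3, k_3) = 0xF2
s_5 = Round(s_4, k_4) = 0xB2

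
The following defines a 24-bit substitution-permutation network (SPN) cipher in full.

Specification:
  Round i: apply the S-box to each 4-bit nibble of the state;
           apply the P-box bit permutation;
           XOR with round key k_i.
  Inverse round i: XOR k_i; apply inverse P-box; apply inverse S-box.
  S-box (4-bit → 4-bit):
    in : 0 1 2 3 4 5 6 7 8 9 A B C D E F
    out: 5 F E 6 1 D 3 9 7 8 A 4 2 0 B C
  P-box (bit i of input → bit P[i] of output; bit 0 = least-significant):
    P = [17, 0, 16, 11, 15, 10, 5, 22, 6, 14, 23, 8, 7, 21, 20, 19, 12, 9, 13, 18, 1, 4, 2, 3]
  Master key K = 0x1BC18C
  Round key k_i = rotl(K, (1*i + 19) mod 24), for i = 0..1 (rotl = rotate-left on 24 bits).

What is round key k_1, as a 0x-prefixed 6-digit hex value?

K = 0x1BC18C
k_0 = rotl(K, (1*0+19) mod 24) = rotl(K, 19) = 0x60DE0C
k_1 = rotl(K, (1*1+19) mod 24) = rotl(K, 20) = 0xC1BC18

0xC1BC18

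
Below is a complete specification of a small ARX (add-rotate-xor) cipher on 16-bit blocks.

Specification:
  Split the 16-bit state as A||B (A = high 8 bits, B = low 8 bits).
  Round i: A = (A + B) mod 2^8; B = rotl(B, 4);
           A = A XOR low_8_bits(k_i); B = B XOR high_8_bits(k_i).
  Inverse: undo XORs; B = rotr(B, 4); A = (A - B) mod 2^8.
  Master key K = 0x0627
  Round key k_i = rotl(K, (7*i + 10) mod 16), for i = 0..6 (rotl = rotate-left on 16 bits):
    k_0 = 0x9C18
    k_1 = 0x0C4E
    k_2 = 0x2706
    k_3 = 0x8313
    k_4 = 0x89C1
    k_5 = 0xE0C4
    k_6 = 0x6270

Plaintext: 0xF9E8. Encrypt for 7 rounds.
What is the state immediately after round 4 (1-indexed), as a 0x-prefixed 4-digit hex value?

0x7ADC

s_0 = plaintext = 0xF9E8
s_1 = Round(s_0, k_0) = 0xF912
s_2 = Round(s_1, k_1) = 0x452D
s_3 = Round(s_2, k_2) = 0x74F5
s_4 = Round(s_3, k_3) = 0x7ADC
s_5 = Round(s_4, k_4) = 0x9744
s_6 = Round(s_5, k_5) = 0x1FA4
s_7 = Round(s_6, k_6) = 0xB328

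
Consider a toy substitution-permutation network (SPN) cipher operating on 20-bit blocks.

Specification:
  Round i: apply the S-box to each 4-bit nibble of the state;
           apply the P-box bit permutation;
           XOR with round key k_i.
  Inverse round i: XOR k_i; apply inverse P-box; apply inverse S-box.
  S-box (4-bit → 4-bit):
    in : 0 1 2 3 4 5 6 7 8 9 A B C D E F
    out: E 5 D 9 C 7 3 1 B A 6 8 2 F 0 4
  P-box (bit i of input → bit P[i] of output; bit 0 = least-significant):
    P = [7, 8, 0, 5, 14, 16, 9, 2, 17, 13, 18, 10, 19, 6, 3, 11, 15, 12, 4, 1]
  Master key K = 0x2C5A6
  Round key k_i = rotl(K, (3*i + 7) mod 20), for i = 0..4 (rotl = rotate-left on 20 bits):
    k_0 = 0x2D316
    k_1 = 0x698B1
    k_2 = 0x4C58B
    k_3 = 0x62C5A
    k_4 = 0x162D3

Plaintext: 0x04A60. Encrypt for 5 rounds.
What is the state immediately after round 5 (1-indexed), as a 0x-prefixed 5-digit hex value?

0x7A8E6

s_0 = plaintext = 0x04A60
s_1 = Round(s_0, k_0) = 0x7AA2D
s_2 = Round(s_1, k_1) = 0x27B5C
s_3 = Round(s_2, k_2) = 0xD0299
s_4 = Round(s_3, k_3) = 0x1B124
s_5 = Round(s_4, k_4) = 0x7A8E6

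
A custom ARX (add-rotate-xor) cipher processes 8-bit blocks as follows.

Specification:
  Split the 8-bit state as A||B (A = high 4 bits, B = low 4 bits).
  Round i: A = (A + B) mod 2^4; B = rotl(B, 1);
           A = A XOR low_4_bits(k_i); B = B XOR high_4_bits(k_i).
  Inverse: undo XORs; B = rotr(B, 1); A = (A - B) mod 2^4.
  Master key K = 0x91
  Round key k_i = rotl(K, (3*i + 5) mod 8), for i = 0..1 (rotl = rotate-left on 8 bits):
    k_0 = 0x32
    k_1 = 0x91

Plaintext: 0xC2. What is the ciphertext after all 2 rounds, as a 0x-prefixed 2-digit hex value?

0x27

s_0 = plaintext = 0xC2
s_1 = Round(s_0, k_0) = 0xC7
s_2 = Round(s_1, k_1) = 0x27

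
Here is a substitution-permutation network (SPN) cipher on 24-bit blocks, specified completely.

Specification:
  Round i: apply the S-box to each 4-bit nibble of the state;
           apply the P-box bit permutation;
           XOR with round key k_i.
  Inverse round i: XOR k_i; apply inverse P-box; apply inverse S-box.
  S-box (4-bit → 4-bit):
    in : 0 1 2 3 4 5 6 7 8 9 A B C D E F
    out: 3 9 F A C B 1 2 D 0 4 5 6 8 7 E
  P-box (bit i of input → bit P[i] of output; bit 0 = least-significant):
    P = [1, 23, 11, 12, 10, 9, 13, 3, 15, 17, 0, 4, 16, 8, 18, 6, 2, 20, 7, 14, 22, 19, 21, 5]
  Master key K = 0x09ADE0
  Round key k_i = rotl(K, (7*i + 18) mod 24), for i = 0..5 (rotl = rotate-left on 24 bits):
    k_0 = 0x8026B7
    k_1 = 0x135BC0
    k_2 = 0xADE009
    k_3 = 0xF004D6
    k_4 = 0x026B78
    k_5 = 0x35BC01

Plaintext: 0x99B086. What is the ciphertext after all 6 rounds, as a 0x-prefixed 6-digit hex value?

0xE94844

s_0 = plaintext = 0x99B086
s_1 = Round(s_0, k_0) = 0x8782BD
s_2 = Round(s_1, k_1) = 0x64EFB1
s_3 = Round(s_2, k_2) = 0xEA959A
s_4 = Round(s_3, k_3) = 0x9A8C46
s_5 = Round(s_4, k_4) = 0x054BB3
s_6 = Round(s_5, k_5) = 0xE94844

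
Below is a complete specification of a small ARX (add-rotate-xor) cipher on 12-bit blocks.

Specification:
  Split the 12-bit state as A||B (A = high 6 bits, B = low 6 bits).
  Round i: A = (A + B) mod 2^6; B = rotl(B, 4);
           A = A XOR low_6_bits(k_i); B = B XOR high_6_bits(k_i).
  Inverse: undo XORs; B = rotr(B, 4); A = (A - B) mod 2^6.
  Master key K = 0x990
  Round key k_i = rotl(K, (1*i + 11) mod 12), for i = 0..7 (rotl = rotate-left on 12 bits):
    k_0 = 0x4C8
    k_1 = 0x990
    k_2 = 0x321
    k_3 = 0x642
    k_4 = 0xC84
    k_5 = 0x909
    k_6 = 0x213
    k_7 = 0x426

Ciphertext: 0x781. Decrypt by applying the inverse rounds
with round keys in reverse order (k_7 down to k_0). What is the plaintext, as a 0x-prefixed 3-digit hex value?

0x7B1

s_0 = ciphertext = 0x781
s_1 = InvRound(s_0, k_7) = 0xCC5
s_2 = InvRound(s_1, k_6) = 0xB34
s_3 = InvRound(s_2, k_5) = 0x901
s_4 = InvRound(s_3, k_4) = 0x44F
s_5 = InvRound(s_4, k_3) = 0xE99
s_6 = InvRound(s_5, k_2) = 0x195
s_7 = InvRound(s_6, k_1) = 0x1CF
s_8 = InvRound(s_7, k_0) = 0x7B1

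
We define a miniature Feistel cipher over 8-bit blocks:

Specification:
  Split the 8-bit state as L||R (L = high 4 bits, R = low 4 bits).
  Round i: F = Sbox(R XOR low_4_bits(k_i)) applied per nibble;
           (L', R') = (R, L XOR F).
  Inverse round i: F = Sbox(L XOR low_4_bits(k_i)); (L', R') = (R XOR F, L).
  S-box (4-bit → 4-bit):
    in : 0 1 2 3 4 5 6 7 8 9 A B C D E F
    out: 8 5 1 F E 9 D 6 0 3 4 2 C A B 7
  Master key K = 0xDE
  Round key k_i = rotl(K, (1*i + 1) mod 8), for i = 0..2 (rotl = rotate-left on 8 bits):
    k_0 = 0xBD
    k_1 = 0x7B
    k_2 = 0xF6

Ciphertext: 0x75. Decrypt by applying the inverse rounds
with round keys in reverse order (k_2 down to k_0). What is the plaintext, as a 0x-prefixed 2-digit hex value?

0x05

s_0 = ciphertext = 0x75
s_1 = InvRound(s_0, k_2) = 0x07
s_2 = InvRound(s_1, k_1) = 0x50
s_3 = InvRound(s_2, k_0) = 0x05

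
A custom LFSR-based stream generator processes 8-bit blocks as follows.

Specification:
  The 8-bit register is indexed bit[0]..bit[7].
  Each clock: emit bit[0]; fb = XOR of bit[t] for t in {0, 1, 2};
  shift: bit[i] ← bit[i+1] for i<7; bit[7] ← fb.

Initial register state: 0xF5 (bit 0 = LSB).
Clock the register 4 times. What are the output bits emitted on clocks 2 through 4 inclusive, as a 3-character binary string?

010

reg_0 = 0xF5
clock 1: out=1, reg = 0x7A
clock 2: out=0, reg = 0xBD
clock 3: out=1, reg = 0x5E
clock 4: out=0, reg = 0x2F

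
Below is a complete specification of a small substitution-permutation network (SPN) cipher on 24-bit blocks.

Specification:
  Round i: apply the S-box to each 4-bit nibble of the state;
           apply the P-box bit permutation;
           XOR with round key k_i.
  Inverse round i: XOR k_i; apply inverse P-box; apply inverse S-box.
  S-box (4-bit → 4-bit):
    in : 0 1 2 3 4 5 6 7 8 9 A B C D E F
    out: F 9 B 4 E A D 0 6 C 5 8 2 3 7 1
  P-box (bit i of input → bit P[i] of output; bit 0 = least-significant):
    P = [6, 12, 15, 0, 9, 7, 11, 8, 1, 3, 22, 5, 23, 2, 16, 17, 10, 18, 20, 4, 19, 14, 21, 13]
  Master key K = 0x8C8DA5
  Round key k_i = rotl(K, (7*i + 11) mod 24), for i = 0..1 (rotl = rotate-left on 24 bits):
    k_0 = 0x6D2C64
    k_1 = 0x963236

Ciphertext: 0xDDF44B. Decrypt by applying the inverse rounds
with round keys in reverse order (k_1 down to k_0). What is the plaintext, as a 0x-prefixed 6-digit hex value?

s_0 = ciphertext = 0xDDF44B
s_1 = InvRound(s_0, k_1) = 0xD144F6
s_2 = InvRound(s_1, k_0) = 0x04FF87

0x04FF87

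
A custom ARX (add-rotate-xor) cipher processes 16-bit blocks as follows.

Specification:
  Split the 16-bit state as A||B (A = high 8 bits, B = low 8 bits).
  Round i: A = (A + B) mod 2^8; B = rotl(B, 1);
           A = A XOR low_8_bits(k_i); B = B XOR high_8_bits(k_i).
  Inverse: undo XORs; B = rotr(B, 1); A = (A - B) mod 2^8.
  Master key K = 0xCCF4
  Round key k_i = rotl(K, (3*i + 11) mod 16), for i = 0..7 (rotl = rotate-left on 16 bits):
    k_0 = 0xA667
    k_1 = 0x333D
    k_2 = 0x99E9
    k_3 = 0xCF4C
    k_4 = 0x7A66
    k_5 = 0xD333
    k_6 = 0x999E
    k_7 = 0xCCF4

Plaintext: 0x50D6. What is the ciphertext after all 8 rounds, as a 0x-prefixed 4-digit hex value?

s_0 = plaintext = 0x50D6
s_1 = Round(s_0, k_0) = 0x410B
s_2 = Round(s_1, k_1) = 0x7125
s_3 = Round(s_2, k_2) = 0x7FD3
s_4 = Round(s_3, k_3) = 0x1E68
s_5 = Round(s_4, k_4) = 0xE0AA
s_6 = Round(s_5, k_5) = 0xB986
s_7 = Round(s_6, k_6) = 0xA194
s_8 = Round(s_7, k_7) = 0xC1E5

0xC1E5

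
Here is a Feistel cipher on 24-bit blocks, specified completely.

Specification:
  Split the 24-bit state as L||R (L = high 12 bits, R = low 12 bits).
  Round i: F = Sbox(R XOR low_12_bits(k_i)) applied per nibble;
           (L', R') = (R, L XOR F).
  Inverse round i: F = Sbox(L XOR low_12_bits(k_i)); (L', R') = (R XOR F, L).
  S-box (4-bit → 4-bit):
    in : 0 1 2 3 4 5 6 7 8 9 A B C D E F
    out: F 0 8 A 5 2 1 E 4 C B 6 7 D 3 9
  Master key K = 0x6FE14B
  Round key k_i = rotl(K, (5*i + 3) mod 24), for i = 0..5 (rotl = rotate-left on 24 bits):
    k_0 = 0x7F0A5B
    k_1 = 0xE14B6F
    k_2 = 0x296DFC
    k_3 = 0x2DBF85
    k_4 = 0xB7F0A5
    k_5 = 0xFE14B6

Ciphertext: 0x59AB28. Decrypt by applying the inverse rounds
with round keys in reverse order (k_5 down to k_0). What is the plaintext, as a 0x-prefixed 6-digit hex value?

s_0 = ciphertext = 0x59AB28
s_1 = InvRound(s_0, k_5) = 0xBAF59A
s_2 = InvRound(s_1, k_4) = 0x361BAF
s_3 = InvRound(s_2, k_3) = 0xC9A361
s_4 = InvRound(s_3, k_2) = 0x370C9A
s_5 = InvRound(s_4, k_1) = 0x893370
s_6 = InvRound(s_5, k_0) = 0xB04893

0xB04893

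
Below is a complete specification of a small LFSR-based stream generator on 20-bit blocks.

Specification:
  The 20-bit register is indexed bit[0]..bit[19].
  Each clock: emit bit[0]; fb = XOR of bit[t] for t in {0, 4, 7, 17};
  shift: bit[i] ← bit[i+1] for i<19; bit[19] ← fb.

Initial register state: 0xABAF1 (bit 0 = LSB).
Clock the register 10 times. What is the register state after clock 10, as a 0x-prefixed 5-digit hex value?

reg_0 = 0xABAF1
clock 1: out=1, reg = 0x55D78
clock 2: out=0, reg = 0xAAEBC
clock 3: out=0, reg = 0xD575E
clock 4: out=0, reg = 0xEABAF
clock 5: out=1, reg = 0xF55D7
clock 6: out=1, reg = 0x7AAEB
clock 7: out=1, reg = 0xBD575
clock 8: out=1, reg = 0xDEABA
clock 9: out=0, reg = 0x6F55D
clock 10: out=1, reg = 0xB7AAE

0xB7AAE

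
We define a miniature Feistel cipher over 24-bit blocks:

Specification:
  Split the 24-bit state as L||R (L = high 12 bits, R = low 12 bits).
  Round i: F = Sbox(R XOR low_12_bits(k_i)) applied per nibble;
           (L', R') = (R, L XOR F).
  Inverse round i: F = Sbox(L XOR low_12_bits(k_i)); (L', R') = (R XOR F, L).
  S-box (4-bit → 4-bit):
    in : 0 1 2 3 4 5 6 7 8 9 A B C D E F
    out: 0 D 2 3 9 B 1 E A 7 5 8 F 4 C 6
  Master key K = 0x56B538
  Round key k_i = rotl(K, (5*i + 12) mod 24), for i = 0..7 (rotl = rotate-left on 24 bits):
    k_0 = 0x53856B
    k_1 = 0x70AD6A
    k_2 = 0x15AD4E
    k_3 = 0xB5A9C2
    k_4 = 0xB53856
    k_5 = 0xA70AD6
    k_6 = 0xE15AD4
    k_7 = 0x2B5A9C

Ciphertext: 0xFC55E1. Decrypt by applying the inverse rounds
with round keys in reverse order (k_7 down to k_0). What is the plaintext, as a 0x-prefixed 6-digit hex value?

0x5D5F95

s_0 = ciphertext = 0xFC55E1
s_1 = InvRound(s_0, k_7) = 0xE56FC5
s_2 = InvRound(s_1, k_6) = 0x667E56
s_3 = InvRound(s_2, k_5) = 0x1DB667
s_4 = InvRound(s_3, k_4) = 0x1C31DB
s_5 = InvRound(s_4, k_3) = 0xBD61C3
s_6 = InvRound(s_5, k_2) = 0x0B9BD6
s_7 = InvRound(s_6, k_1) = 0xF950B9
s_8 = InvRound(s_7, k_0) = 0x5D5F95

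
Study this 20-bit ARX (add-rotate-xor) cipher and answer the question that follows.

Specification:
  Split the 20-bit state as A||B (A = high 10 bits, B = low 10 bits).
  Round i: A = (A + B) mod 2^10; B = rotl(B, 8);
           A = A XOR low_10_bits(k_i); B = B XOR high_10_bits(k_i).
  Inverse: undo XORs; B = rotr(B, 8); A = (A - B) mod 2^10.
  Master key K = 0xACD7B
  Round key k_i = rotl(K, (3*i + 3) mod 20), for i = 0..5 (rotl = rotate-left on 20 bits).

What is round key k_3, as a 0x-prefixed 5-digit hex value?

K = 0xACD7B
k_0 = rotl(K, (3*0+3) mod 20) = rotl(K, 3) = 0x66BDD
k_1 = rotl(K, (3*1+3) mod 20) = rotl(K, 6) = 0x35EEB
k_2 = rotl(K, (3*2+3) mod 20) = rotl(K, 9) = 0xAF759
k_3 = rotl(K, (3*3+3) mod 20) = rotl(K, 12) = 0x7BACD

0x7BACD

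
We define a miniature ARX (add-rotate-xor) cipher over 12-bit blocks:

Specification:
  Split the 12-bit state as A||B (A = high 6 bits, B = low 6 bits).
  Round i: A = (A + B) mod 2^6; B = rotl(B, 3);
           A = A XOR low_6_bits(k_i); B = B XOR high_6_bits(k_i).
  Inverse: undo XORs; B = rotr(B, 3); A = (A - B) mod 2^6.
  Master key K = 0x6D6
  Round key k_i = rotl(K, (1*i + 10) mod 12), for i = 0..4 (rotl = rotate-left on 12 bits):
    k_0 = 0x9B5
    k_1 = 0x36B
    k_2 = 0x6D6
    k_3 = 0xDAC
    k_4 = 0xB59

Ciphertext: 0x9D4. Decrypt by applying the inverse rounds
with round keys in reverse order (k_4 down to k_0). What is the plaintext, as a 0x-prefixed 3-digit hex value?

s_0 = ciphertext = 0x9D4
s_1 = InvRound(s_0, k_4) = 0xBCF
s_2 = InvRound(s_1, k_3) = 0xD0F
s_3 = InvRound(s_2, k_2) = 0x022
s_4 = InvRound(s_3, k_1) = 0xBBD
s_5 = InvRound(s_4, k_0) = 0x01B

0x01B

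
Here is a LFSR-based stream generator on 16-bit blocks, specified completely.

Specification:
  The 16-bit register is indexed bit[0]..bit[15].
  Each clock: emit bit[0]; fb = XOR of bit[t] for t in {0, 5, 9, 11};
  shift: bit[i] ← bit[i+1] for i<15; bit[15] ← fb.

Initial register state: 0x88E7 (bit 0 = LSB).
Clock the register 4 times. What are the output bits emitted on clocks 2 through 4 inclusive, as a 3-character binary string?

reg_0 = 0x88E7
clock 1: out=1, reg = 0xC473
clock 2: out=1, reg = 0x6239
clock 3: out=1, reg = 0xB11C
clock 4: out=0, reg = 0x588E

110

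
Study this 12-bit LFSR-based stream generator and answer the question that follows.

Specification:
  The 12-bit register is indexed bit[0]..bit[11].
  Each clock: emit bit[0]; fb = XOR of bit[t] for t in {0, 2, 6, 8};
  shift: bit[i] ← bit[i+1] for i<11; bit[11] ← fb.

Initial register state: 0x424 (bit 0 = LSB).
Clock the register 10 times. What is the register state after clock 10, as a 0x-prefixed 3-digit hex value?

reg_0 = 0x424
clock 1: out=0, reg = 0xA12
clock 2: out=0, reg = 0x509
clock 3: out=1, reg = 0x284
clock 4: out=0, reg = 0x942
clock 5: out=0, reg = 0x4A1
clock 6: out=1, reg = 0xA50
clock 7: out=0, reg = 0xD28
clock 8: out=0, reg = 0xE94
clock 9: out=0, reg = 0xF4A
clock 10: out=0, reg = 0x7A5

0x7A5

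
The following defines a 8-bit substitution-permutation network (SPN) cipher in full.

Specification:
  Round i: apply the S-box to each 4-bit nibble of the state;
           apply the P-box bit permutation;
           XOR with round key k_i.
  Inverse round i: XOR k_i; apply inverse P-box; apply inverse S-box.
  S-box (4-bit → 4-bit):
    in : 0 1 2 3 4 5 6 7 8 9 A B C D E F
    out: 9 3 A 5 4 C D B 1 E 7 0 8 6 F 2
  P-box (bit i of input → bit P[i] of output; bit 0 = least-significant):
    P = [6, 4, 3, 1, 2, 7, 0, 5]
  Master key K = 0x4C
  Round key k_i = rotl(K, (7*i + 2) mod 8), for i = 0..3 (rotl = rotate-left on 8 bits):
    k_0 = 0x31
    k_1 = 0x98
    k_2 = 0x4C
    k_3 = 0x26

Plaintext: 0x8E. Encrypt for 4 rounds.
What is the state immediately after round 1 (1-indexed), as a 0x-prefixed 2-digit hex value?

s_0 = plaintext = 0x8E
s_1 = Round(s_0, k_0) = 0x6F
s_2 = Round(s_1, k_1) = 0xAD
s_3 = Round(s_2, k_2) = 0xD1
s_4 = Round(s_3, k_3) = 0xF7

0x6F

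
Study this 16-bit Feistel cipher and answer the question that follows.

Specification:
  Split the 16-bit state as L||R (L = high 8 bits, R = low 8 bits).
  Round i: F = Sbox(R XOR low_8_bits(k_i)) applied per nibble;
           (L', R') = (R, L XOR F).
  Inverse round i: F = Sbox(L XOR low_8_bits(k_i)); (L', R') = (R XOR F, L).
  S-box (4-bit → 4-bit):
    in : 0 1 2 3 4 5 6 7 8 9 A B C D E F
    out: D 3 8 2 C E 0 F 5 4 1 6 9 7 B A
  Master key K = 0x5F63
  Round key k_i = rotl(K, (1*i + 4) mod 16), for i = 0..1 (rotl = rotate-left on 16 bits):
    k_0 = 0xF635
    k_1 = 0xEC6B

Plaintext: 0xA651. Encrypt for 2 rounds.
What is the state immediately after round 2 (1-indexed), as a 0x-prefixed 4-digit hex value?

0xAAC2

s_0 = plaintext = 0xA651
s_1 = Round(s_0, k_0) = 0x51AA
s_2 = Round(s_1, k_1) = 0xAAC2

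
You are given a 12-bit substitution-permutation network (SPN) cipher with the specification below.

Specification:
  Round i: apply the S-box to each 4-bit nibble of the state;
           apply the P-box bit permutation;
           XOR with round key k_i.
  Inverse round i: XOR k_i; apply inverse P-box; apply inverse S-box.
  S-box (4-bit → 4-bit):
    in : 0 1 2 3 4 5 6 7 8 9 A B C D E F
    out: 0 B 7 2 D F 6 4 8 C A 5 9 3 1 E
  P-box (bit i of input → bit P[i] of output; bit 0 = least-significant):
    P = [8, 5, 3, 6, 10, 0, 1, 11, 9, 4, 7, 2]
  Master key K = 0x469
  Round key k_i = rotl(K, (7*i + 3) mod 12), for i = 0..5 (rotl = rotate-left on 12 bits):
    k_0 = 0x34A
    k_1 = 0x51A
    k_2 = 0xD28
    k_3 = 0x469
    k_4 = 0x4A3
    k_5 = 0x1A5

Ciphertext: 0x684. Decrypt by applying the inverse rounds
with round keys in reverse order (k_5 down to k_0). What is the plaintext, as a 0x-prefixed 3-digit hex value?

0x2CB

s_0 = ciphertext = 0x684
s_1 = InvRound(s_0, k_5) = 0xEDD
s_2 = InvRound(s_1, k_4) = 0x19F
s_3 = InvRound(s_2, k_3) = 0xFB1
s_4 = InvRound(s_3, k_2) = 0x237
s_5 = InvRound(s_4, k_1) = 0xCD2
s_6 = InvRound(s_5, k_0) = 0x2CB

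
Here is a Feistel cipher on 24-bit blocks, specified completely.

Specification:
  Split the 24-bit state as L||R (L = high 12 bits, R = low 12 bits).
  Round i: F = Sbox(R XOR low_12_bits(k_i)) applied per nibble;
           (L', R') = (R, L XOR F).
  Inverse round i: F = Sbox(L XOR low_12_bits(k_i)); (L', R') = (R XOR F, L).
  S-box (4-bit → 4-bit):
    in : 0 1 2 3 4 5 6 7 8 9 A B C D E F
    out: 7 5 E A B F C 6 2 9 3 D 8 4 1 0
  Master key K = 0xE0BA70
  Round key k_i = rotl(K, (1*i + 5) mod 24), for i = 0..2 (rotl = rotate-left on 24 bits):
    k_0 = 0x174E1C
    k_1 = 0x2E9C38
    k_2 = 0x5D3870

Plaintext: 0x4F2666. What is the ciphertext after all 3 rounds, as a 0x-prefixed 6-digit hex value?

0x55F271

s_0 = plaintext = 0x4F2666
s_1 = Round(s_0, k_0) = 0x666691
s_2 = Round(s_1, k_1) = 0x69155F
s_3 = Round(s_2, k_2) = 0x55F271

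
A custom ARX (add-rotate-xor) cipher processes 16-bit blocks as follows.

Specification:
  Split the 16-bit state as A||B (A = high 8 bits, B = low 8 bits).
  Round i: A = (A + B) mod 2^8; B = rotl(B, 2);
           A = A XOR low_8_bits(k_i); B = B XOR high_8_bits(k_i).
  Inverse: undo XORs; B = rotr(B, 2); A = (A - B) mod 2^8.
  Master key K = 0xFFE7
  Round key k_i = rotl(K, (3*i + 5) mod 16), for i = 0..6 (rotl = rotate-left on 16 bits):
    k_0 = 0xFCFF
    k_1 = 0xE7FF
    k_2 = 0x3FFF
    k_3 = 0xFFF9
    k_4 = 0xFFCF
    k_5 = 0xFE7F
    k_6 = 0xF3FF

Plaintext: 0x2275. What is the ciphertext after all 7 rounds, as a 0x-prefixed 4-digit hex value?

0xB03A

s_0 = plaintext = 0x2275
s_1 = Round(s_0, k_0) = 0x6829
s_2 = Round(s_1, k_1) = 0x6E43
s_3 = Round(s_2, k_2) = 0x4E32
s_4 = Round(s_3, k_3) = 0x7937
s_5 = Round(s_4, k_4) = 0x7F23
s_6 = Round(s_5, k_5) = 0xDD72
s_7 = Round(s_6, k_6) = 0xB03A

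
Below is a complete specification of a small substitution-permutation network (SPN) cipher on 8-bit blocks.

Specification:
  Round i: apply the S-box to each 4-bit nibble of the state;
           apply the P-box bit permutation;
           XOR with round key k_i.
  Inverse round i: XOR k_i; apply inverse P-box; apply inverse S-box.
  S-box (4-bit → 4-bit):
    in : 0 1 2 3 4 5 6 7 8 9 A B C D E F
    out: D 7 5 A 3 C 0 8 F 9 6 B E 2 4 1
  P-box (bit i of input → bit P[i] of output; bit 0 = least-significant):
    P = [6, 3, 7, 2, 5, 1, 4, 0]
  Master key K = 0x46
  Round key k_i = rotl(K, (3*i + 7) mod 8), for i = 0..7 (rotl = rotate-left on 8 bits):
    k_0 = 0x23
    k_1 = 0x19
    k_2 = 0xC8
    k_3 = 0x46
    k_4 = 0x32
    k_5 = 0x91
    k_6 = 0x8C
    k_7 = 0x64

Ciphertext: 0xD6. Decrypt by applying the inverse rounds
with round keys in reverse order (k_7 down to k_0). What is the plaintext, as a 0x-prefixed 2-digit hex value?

s_0 = ciphertext = 0xD6
s_1 = InvRound(s_0, k_7) = 0x1E
s_2 = InvRound(s_1, k_6) = 0xAE
s_3 = InvRound(s_2, k_5) = 0x83
s_4 = InvRound(s_3, k_4) = 0x0E
s_5 = InvRound(s_4, k_3) = 0x64
s_6 = InvRound(s_5, k_2) = 0xFC
s_7 = InvRound(s_6, k_1) = 0x90
s_8 = InvRound(s_7, k_0) = 0x8E

0x8E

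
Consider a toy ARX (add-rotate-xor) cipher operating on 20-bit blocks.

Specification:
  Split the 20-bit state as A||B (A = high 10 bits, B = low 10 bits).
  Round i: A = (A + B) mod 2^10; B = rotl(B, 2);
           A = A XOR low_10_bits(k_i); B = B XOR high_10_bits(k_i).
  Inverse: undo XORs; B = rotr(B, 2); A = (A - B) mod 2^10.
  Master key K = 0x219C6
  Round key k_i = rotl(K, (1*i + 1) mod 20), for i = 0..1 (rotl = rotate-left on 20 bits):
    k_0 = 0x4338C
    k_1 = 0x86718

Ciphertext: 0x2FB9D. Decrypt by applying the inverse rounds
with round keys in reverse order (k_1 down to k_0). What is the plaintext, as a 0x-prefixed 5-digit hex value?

s_0 = ciphertext = 0x2FB9D
s_1 = InvRound(s_0, k_1) = 0xD1461
s_2 = InvRound(s_1, k_0) = 0xDB95B

0xDB95B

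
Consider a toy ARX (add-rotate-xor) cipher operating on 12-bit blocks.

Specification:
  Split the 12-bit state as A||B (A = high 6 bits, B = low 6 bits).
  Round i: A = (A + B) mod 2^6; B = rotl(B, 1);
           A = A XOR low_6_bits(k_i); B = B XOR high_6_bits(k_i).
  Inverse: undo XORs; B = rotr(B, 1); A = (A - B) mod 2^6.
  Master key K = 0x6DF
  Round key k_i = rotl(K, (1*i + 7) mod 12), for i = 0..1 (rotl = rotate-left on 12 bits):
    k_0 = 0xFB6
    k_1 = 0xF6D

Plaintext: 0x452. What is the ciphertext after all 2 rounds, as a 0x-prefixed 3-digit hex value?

0x089

s_0 = plaintext = 0x452
s_1 = Round(s_0, k_0) = 0x55A
s_2 = Round(s_1, k_1) = 0x089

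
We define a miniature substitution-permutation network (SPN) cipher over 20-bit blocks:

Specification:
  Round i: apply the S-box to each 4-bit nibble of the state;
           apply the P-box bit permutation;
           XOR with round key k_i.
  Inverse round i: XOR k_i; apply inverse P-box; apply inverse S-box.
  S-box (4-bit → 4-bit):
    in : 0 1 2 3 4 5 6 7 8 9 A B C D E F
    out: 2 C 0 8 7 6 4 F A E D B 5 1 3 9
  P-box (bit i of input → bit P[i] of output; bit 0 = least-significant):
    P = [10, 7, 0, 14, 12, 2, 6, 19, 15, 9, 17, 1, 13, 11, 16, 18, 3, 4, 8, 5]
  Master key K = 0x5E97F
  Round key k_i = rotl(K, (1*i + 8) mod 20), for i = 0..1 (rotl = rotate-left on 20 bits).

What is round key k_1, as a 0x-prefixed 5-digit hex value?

K = 0x5E97F
k_0 = rotl(K, (1*0+8) mod 20) = rotl(K, 8) = 0x97F5E
k_1 = rotl(K, (1*1+8) mod 20) = rotl(K, 9) = 0x2FEBD

0x2FEBD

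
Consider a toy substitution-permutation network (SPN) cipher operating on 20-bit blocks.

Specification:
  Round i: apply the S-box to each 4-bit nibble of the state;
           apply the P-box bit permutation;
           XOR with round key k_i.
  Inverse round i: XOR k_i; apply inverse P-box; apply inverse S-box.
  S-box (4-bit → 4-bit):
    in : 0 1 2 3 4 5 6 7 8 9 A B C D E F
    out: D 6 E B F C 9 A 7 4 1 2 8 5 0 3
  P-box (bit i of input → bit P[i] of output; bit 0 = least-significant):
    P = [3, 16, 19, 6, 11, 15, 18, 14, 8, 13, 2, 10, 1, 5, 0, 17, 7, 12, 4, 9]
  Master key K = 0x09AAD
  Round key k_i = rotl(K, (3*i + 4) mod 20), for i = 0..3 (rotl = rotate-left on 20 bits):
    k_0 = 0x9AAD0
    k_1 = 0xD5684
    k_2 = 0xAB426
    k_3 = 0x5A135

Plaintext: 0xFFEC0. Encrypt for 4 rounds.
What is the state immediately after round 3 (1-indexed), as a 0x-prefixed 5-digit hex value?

s_0 = plaintext = 0xFFEC0
s_1 = Round(s_0, k_0) = 0x1FA3A
s_2 = Round(s_1, k_1) = 0xD8FBE
s_3 = Round(s_2, k_2) = 0xA1595
s_4 = Round(s_3, k_3) = 0x9A5D0

0xA1595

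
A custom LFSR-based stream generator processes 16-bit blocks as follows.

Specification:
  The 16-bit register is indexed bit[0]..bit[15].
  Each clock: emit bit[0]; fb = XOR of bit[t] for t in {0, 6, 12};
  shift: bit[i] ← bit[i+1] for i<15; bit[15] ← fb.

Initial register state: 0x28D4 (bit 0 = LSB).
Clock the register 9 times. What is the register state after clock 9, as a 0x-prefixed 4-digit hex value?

0x1294

reg_0 = 0x28D4
clock 1: out=0, reg = 0x946A
clock 2: out=0, reg = 0x4A35
clock 3: out=1, reg = 0xA51A
clock 4: out=0, reg = 0x528D
clock 5: out=1, reg = 0x2946
clock 6: out=0, reg = 0x94A3
clock 7: out=1, reg = 0x4A51
clock 8: out=1, reg = 0x2528
clock 9: out=0, reg = 0x1294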